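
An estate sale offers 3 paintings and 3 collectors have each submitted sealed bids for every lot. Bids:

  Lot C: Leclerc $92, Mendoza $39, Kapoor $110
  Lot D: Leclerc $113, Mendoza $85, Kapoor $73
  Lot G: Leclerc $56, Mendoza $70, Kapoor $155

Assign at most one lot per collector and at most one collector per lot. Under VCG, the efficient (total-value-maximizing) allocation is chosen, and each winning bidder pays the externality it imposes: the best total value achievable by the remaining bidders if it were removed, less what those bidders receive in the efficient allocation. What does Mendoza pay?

Efficient allocation: Leclerc→Lot C ($92), Mendoza→Lot D ($85), Kapoor→Lot G ($155); total welfare W = $332.
Mendoza receives Lot D at value $85, so the others get W − 85 = $247.
Without Mendoza: best allocation of the remaining 2 bidders over all 3 lots is Leclerc→Lot D ($113), Kapoor→Lot G ($155), total $268.
VCG payment = (others' best without Mendoza) − (others' welfare with Mendoza) = 268 − 247 = $21.

Mendoza pays $21.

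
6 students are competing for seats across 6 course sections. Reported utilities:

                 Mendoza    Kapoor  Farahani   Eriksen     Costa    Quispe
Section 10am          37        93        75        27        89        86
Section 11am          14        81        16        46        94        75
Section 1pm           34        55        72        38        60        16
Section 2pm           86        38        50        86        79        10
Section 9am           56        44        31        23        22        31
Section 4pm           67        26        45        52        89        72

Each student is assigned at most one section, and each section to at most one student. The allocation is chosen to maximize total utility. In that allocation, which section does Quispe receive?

Treat this as an assignment problem: match each student to one section.
Optimal: Mendoza→Section 9am (56 points), Kapoor→Section 10am (93 points), Farahani→Section 1pm (72 points), Eriksen→Section 2pm (86 points), Costa→Section 11am (94 points), Quispe→Section 4pm (72 points) — total 56+93+72+86+94+72 = 473 points.
Row-greedy (each student in turn takes its best remaining section) gives 428 points, worse by 45.
Next-best assignment: Mendoza→Section 9am, Kapoor→Section 10am, Farahani→Section 1pm, Eriksen→Section 2pm, Costa→Section 4pm, Quispe→Section 11am = 471 points.
Quispe's own top section is Section 10am (86 points), but forcing Quispe→Section 10am and reassigning the rest optimally gives only 470 points — worse by 3.

Quispe receives Section 4pm.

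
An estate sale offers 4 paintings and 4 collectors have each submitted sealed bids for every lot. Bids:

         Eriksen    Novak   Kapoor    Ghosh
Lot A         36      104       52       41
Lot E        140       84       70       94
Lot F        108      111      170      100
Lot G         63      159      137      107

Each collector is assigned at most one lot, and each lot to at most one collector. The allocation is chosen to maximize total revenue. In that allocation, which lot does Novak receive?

This is a one-to-one assignment (maximum-weight bipartite matching).
Optimal: Eriksen→Lot E ($140), Novak→Lot A ($104), Kapoor→Lot F ($170), Ghosh→Lot G ($107) — total 140+104+170+107 = $521.
Next-best assignment: Eriksen→Lot E, Novak→Lot G, Kapoor→Lot F, Ghosh→Lot A = $510.
Swapping Ghosh↔Kapoor (Ghosh→Lot F $100, Kapoor→Lot G $137) loses 40.
Novak's own top lot is Lot G ($159), but forcing Novak→Lot G and reassigning the rest optimally gives only $510 — worse by 11.

Novak receives Lot A.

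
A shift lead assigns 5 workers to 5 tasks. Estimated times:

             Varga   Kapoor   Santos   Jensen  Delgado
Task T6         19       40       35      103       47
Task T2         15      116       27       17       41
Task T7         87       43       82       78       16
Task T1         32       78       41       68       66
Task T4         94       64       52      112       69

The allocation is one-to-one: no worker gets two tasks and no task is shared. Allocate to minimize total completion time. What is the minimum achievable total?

This is a one-to-one assignment (minimum-cost bipartite matching).
Optimal: Varga→Task T6 (19 min), Kapoor→Task T4 (64 min), Santos→Task T1 (41 min), Jensen→Task T2 (17 min), Delgado→Task T7 (16 min) — total 19+64+41+17+16 = 157 min.
Row-greedy (each worker in turn takes its cheapest remaining task) gives 243 min, worse by 86.

Minimum total: 157 min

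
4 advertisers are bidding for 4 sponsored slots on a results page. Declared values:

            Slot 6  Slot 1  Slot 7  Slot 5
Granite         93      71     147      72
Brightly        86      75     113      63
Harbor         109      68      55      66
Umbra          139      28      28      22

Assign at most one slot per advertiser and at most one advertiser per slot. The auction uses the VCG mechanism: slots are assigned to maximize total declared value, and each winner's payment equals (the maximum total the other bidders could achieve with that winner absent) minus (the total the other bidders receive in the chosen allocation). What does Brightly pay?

Efficient allocation: Granite→Slot 7 ($147), Brightly→Slot 1 ($75), Harbor→Slot 5 ($66), Umbra→Slot 6 ($139); total welfare W = $427.
Brightly receives Slot 1 at value $75, so the others get W − 75 = $352.
Without Brightly: best allocation of the remaining 3 bidders over all 4 slots is Granite→Slot 7 ($147), Harbor→Slot 1 ($68), Umbra→Slot 6 ($139), total $354.
VCG payment = (others' best without Brightly) − (others' welfare with Brightly) = 354 − 352 = $2.

Brightly pays $2.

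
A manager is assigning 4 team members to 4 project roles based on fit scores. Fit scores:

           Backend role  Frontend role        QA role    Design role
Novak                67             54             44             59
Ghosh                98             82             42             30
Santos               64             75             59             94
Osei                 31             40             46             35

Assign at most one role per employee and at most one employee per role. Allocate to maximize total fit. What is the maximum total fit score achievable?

Max total: 292 pts

Optimal: Novak→Frontend role (54 pts), Ghosh→Backend role (98 pts), Santos→Design role (94 pts), Osei→QA role (46 pts) — total 54+98+94+46 = 292 pts.
Column-greedy (each role in turn goes to its best remaining employee) gives 278 pts, worse by 14.
Every other assignment is strictly worse.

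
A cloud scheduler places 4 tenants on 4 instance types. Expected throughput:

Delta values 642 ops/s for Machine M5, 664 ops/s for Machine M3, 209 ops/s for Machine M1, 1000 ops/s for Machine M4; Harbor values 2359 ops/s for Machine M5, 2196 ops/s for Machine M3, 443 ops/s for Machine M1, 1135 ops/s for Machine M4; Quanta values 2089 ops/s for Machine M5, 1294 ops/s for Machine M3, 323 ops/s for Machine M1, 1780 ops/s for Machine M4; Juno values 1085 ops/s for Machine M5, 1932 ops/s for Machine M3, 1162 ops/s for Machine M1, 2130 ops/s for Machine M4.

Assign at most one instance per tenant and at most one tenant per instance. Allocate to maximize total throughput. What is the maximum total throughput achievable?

This is the linear assignment problem.
Optimal: Delta→Machine M1 (209 ops/s), Harbor→Machine M3 (2196 ops/s), Quanta→Machine M5 (2089 ops/s), Juno→Machine M4 (2130 ops/s) — total 209+2196+2089+2130 = 6624 ops/s.
Max-entry greedy (repeatedly take the single best remaining cell) gives 5992 ops/s, worse by 632.
Every other assignment is strictly worse.

Max total: 6624 ops/s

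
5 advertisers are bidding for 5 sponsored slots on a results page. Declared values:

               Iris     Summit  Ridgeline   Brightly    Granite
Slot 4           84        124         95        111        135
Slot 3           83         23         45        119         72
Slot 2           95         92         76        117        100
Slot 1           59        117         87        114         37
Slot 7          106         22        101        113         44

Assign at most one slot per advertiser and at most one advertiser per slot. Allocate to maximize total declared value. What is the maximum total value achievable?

Max total: $567

This is a one-to-one assignment (maximum-weight bipartite matching).
Optimal: Iris→Slot 2 ($95), Summit→Slot 1 ($117), Ridgeline→Slot 7 ($101), Brightly→Slot 3 ($119), Granite→Slot 4 ($135) — total 95+117+101+119+135 = $567.
Row-greedy (each advertiser in turn takes its best remaining slot) gives $536, worse by 31.
Next-best assignment: Iris→Slot 3, Summit→Slot 1, Ridgeline→Slot 7, Brightly→Slot 2, Granite→Slot 4 = $553.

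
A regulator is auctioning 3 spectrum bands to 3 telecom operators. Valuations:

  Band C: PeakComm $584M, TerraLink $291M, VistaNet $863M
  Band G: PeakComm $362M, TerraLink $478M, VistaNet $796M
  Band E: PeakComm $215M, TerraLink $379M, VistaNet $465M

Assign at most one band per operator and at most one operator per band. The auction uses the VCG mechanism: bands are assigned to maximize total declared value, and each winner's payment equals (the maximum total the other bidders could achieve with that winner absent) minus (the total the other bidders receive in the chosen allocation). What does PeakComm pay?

PeakComm pays $166M.

Efficient allocation: PeakComm→Band C ($584M), TerraLink→Band E ($379M), VistaNet→Band G ($796M); total welfare W = $1759M.
PeakComm receives Band C at value $584M, so the others get W − 584 = $1175M.
Without PeakComm: best allocation of the remaining 2 bidders over all 3 bands is TerraLink→Band G ($478M), VistaNet→Band C ($863M), total $1341M.
VCG payment = (others' best without PeakComm) − (others' welfare with PeakComm) = 1341 − 1175 = $166M.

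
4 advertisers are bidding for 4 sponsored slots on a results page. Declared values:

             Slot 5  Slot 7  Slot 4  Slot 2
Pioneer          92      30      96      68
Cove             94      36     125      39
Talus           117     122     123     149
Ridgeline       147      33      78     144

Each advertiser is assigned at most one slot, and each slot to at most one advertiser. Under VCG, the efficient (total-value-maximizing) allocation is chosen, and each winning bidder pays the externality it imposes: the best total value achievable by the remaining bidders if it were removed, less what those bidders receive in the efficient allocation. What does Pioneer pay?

Efficient allocation: Pioneer→Slot 5 ($92), Cove→Slot 4 ($125), Talus→Slot 7 ($122), Ridgeline→Slot 2 ($144); total welfare W = $483.
Pioneer receives Slot 5 at value $92, so the others get W − 92 = $391.
Without Pioneer: best allocation of the remaining 3 bidders over all 4 slots is Cove→Slot 4 ($125), Talus→Slot 2 ($149), Ridgeline→Slot 5 ($147), total $421.
VCG payment = (others' best without Pioneer) − (others' welfare with Pioneer) = 421 − 391 = $30.

Pioneer pays $30.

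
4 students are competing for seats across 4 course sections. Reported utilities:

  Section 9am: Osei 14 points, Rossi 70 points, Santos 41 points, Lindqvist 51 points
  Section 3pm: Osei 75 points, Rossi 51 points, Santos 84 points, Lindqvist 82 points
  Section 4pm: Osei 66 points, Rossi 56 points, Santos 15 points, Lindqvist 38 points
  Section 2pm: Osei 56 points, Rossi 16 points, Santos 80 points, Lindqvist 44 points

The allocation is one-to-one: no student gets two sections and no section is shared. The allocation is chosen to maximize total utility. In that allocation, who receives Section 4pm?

Optimal: Osei→Section 4pm (66 points), Rossi→Section 9am (70 points), Santos→Section 2pm (80 points), Lindqvist→Section 3pm (82 points) — total 66+70+80+82 = 298 points.
Column-greedy (each section in turn goes to its best remaining student) gives 264 points, worse by 34.
Checked against all permutations: 298 points is optimal.
Osei's own top section is Section 3pm (75 points), but forcing Osei→Section 3pm and reassigning the rest optimally gives only 263 points — worse by 35.

Osei receives Section 4pm.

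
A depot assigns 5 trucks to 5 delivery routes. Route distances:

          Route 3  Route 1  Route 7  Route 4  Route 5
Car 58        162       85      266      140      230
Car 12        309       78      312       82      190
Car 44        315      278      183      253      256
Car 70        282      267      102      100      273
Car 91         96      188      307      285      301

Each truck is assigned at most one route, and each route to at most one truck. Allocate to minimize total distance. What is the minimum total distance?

Minimum total: 621 km

Treat this as an assignment problem: match each truck to one route.
Optimal: Car 58→Route 1 (85 km), Car 12→Route 4 (82 km), Car 44→Route 5 (256 km), Car 70→Route 7 (102 km), Car 91→Route 3 (96 km) — total 85+82+256+102+96 = 621 km.
Row-greedy (each truck in turn takes its cheapest remaining route) gives 719 km, worse by 98.
Next-best assignment: Car 58→Route 1, Car 12→Route 5, Car 44→Route 7, Car 70→Route 4, Car 91→Route 3 = 654 km.
Every other assignment is strictly worse.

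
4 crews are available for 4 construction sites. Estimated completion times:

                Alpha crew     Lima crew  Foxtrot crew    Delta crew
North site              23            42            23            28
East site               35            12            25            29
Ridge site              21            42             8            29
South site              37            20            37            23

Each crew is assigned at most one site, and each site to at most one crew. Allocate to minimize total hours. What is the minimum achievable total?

Min total: 66 hours

This is the linear assignment problem.
Optimal: Alpha crew→North site (23 hours), Lima crew→East site (12 hours), Foxtrot crew→Ridge site (8 hours), Delta crew→South site (23 hours) — total 23+12+8+23 = 66 hours.
Next-best assignment: Alpha crew→Ridge site, Lima crew→East site, Foxtrot crew→North site, Delta crew→South site = 79 hours.
Swapping Delta crew↔Lima crew (Delta crew→East site 29 hours, Lima crew→South site 20 hours) adds 14.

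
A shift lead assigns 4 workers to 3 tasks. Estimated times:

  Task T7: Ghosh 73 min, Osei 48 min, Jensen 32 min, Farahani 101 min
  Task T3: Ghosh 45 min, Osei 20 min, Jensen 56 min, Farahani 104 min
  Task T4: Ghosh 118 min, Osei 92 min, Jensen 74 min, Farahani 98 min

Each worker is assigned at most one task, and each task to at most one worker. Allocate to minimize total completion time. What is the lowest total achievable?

Min total: 150 min

Optimal: Jensen→Task T7 (32 min), Osei→Task T3 (20 min), Farahani→Task T4 (98 min) — total 32+20+98 = 150 min.
Row-greedy (each worker in turn takes its cheapest remaining task) gives 167 min, worse by 17.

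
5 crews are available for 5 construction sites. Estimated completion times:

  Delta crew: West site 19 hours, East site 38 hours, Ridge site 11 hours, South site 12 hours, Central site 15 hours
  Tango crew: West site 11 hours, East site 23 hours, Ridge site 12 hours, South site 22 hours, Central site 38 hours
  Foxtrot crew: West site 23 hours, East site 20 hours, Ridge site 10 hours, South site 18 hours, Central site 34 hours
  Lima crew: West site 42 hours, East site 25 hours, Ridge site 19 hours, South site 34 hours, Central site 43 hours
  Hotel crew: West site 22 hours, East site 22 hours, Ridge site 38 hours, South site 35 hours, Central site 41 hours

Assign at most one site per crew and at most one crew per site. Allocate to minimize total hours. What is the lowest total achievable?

Optimal: Delta crew→Central site (15 hours), Tango crew→West site (11 hours), Foxtrot crew→South site (18 hours), Lima crew→Ridge site (19 hours), Hotel crew→East site (22 hours) — total 15+11+18+19+22 = 85 hours.
No other one-to-one assignment undercuts 85 hours.

Minimum total: 85 hours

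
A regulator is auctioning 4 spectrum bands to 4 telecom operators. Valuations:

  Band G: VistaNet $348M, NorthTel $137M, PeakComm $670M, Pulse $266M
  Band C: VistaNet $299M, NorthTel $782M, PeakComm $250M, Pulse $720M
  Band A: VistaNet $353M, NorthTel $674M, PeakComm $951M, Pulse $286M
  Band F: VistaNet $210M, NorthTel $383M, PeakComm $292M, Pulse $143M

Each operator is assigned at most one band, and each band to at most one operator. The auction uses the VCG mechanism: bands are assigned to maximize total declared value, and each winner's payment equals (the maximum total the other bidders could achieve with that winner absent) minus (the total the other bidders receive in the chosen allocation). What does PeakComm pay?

PeakComm pays $291M.

Efficient allocation: VistaNet→Band G ($348M), NorthTel→Band F ($383M), PeakComm→Band A ($951M), Pulse→Band C ($720M); total welfare W = $2402M.
PeakComm receives Band A at value $951M, so the others get W − 951 = $1451M.
Without PeakComm: best allocation of the remaining 3 bidders over all 4 bands is VistaNet→Band G ($348M), NorthTel→Band A ($674M), Pulse→Band C ($720M), total $1742M.
VCG payment = (others' best without PeakComm) − (others' welfare with PeakComm) = 1742 − 1451 = $291M.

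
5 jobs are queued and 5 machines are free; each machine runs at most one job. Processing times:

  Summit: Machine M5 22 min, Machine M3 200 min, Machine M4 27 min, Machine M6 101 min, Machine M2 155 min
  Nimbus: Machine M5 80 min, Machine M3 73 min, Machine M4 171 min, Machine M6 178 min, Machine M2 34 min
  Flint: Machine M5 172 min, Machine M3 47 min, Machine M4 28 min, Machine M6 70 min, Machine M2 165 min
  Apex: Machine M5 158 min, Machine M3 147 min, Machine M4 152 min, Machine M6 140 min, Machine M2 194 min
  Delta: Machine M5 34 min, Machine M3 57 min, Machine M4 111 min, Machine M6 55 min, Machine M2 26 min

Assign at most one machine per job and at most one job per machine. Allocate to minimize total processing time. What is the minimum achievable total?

Min total: 281 min

Optimal: Summit→Machine M5 (22 min), Nimbus→Machine M2 (34 min), Flint→Machine M4 (28 min), Apex→Machine M6 (140 min), Delta→Machine M3 (57 min) — total 22+34+28+140+57 = 281 min.
Next-best assignment: Summit→Machine M4, Nimbus→Machine M2, Flint→Machine M3, Apex→Machine M6, Delta→Machine M5 = 282 min.
No other one-to-one assignment undercuts 281 min.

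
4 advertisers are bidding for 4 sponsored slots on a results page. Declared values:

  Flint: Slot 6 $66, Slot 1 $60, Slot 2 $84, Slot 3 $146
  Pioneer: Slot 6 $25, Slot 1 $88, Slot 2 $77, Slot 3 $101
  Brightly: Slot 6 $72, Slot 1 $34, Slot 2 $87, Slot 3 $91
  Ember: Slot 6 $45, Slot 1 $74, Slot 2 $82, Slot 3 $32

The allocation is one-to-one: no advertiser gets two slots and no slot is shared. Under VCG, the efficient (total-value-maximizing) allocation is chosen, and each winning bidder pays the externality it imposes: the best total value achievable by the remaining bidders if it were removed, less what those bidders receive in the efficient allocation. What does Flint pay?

Efficient allocation: Flint→Slot 3 ($146), Pioneer→Slot 1 ($88), Brightly→Slot 6 ($72), Ember→Slot 2 ($82); total welfare W = $388.
Flint receives Slot 3 at value $146, so the others get W − 146 = $242.
Without Flint: best allocation of the remaining 3 bidders over all 4 slots is Pioneer→Slot 3 ($101), Brightly→Slot 2 ($87), Ember→Slot 1 ($74), total $262.
VCG payment = (others' best without Flint) − (others' welfare with Flint) = 262 − 242 = $20.

Flint pays $20.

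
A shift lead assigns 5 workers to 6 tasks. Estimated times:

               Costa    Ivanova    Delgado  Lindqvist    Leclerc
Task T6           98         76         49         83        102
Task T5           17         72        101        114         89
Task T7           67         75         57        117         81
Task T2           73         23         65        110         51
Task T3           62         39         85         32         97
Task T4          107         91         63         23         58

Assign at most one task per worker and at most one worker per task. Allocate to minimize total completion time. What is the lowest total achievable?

Optimal: Costa→Task T5 (17 min), Ivanova→Task T2 (23 min), Delgado→Task T6 (49 min), Lindqvist→Task T3 (32 min), Leclerc→Task T4 (58 min) — total 17+23+49+32+58 = 179 min.
Row-greedy (each worker in turn takes its cheapest remaining task) gives 193 min, worse by 14.

Min total: 179 min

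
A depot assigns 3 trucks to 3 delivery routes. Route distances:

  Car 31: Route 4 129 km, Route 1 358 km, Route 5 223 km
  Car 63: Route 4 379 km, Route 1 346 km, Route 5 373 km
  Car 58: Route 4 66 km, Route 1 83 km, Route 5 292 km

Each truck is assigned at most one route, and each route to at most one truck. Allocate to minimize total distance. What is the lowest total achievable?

Min total: 585 km

Optimal: Car 31→Route 4 (129 km), Car 63→Route 5 (373 km), Car 58→Route 1 (83 km) — total 129+373+83 = 585 km.
Min-entry greedy (repeatedly take the single cheapest remaining cell) gives 635 km, worse by 50.
Next-best assignment: Car 31→Route 5, Car 63→Route 1, Car 58→Route 4 = 635 km.
Swapping Car 31↔Car 58 (Car 31→Route 1 358 km, Car 58→Route 4 66 km) adds 212.
Every other assignment is strictly worse.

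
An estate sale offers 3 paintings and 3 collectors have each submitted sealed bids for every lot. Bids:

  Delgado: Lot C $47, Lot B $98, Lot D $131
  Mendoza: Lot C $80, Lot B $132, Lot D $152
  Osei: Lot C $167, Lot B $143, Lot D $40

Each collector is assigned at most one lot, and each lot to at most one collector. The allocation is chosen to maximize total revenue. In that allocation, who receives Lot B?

This is the linear assignment problem.
Optimal: Delgado→Lot D ($131), Mendoza→Lot B ($132), Osei→Lot C ($167) — total 131+132+167 = $430.
Max-entry greedy (repeatedly take the single best remaining cell) gives $417, worse by 13.
Swapping Mendoza↔Osei (Mendoza→Lot C $80, Osei→Lot B $143) loses 76.
Mendoza's own top lot is Lot D ($152), but forcing Mendoza→Lot D and reassigning the rest optimally gives only $417 — worse by 13.

Mendoza receives Lot B.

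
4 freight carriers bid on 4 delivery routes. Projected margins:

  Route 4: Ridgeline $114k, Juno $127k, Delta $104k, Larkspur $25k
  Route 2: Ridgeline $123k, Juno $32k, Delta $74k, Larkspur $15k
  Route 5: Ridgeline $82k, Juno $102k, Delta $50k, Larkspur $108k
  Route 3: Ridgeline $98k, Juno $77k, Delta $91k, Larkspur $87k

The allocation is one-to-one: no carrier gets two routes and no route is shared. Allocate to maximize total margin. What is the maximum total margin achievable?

Maximum total: $449k

Optimal: Ridgeline→Route 2 ($123k), Juno→Route 4 ($127k), Delta→Route 3 ($91k), Larkspur→Route 5 ($108k) — total 123+127+91+108 = $449k.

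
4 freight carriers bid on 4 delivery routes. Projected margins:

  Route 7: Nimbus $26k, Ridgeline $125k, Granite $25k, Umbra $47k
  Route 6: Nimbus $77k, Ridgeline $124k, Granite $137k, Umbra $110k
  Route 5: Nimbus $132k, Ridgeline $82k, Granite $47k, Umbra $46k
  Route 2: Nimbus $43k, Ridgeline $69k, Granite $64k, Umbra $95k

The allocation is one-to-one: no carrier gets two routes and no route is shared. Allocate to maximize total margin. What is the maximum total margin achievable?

Maximum total: $489k

This is the linear assignment problem.
Optimal: Nimbus→Route 5 ($132k), Ridgeline→Route 7 ($125k), Granite→Route 6 ($137k), Umbra→Route 2 ($95k) — total 132+125+137+95 = $489k.
Next-best assignment: Nimbus→Route 5, Ridgeline→Route 7, Granite→Route 2, Umbra→Route 6 = $431k.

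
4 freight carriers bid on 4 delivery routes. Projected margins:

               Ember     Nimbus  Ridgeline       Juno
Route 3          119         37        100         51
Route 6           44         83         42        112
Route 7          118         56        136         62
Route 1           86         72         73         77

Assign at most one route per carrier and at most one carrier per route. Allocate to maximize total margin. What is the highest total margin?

Maximum total: $439k

Optimal: Ember→Route 3 ($119k), Nimbus→Route 1 ($72k), Ridgeline→Route 7 ($136k), Juno→Route 6 ($112k) — total 119+72+136+112 = $439k.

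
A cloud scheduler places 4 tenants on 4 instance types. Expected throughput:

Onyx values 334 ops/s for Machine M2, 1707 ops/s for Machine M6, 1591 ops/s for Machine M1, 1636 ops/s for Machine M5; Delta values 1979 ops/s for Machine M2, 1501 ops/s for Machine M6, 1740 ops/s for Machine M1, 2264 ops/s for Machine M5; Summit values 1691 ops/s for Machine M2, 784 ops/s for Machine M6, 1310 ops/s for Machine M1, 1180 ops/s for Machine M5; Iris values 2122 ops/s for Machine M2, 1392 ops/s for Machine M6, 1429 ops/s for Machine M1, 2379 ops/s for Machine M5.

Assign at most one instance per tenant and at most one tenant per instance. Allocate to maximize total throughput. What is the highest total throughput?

Max total: 7517 ops/s

Optimal: Onyx→Machine M6 (1707 ops/s), Delta→Machine M1 (1740 ops/s), Summit→Machine M2 (1691 ops/s), Iris→Machine M5 (2379 ops/s) — total 1707+1740+1691+2379 = 7517 ops/s.
Column-greedy (each instance in turn goes to its best remaining tenant) gives 6749 ops/s, worse by 768.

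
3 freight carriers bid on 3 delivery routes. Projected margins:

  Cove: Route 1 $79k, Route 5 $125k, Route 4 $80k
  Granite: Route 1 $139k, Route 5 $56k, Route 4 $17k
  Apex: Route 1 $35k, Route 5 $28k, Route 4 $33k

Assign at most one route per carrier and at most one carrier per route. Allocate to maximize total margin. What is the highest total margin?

Max total: $297k

Optimal: Cove→Route 5 ($125k), Granite→Route 1 ($139k), Apex→Route 4 ($33k) — total 125+139+33 = $297k.
Next-best assignment: Cove→Route 4, Granite→Route 1, Apex→Route 5 = $247k.
Every other assignment is strictly worse.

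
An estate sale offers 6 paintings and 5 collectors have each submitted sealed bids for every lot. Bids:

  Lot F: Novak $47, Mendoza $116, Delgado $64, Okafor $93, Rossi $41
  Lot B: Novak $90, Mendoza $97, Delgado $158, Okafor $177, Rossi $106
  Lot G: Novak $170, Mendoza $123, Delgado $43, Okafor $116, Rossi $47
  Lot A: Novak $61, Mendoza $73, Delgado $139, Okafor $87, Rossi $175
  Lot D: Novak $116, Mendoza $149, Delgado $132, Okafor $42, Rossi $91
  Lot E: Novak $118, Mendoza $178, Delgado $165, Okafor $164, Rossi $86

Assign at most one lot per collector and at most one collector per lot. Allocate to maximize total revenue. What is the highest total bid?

Treat this as an assignment problem: match each collector to one lot.
Optimal: Novak→Lot G ($170), Mendoza→Lot D ($149), Delgado→Lot E ($165), Okafor→Lot B ($177), Rossi→Lot A ($175) — total 170+149+165+177+175 = $836.
Max-entry greedy (repeatedly take the single best remaining cell) gives $832, worse by 4.

Maximum total: $836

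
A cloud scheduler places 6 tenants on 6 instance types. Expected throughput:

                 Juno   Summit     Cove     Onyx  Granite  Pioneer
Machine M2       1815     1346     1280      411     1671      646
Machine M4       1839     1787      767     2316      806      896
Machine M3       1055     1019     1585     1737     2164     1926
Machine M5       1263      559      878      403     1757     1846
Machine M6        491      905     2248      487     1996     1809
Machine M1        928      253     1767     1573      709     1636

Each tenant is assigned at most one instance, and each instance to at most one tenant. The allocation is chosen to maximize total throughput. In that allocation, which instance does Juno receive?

Optimal: Juno→Machine M2 (1815 ops/s), Summit→Machine M4 (1787 ops/s), Cove→Machine M6 (2248 ops/s), Onyx→Machine M1 (1573 ops/s), Granite→Machine M3 (2164 ops/s), Pioneer→Machine M5 (1846 ops/s) — total 1815+1787+2248+1573+2164+1846 = 11433 ops/s.
Row-greedy (each tenant in turn takes its best remaining instance) gives 10563 ops/s, worse by 870.
Next-best assignment: Juno→Machine M2, Summit→Machine M4, Cove→Machine M6, Onyx→Machine M1, Granite→Machine M5, Pioneer→Machine M3 = 11106 ops/s.
No other one-to-one assignment exceeds 11433 ops/s.
Juno's own top instance is Machine M4 (1839 ops/s), but forcing Juno→Machine M4 and reassigning the rest optimally gives only 11016 ops/s — worse by 417.

Juno receives Machine M2.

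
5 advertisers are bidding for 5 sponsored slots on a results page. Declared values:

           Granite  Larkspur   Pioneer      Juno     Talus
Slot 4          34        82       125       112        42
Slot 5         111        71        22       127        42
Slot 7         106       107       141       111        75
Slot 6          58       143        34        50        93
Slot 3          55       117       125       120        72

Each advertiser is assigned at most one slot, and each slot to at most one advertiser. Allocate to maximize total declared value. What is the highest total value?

Optimal: Granite→Slot 5 ($111), Larkspur→Slot 6 ($143), Pioneer→Slot 7 ($141), Juno→Slot 4 ($112), Talus→Slot 3 ($72) — total 111+143+141+112+72 = $579.
Max-entry greedy (repeatedly take the single best remaining cell) gives $517, worse by 62.

Max total: $579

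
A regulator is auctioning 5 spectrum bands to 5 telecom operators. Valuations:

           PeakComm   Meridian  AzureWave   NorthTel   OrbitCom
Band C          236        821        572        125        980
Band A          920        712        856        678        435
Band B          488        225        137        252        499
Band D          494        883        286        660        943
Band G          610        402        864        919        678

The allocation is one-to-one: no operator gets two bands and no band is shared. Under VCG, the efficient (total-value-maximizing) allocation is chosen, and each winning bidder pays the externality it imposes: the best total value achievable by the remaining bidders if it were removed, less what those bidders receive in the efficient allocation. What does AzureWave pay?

AzureWave pays $432M.

Efficient allocation: PeakComm→Band B ($488M), Meridian→Band D ($883M), AzureWave→Band A ($856M), NorthTel→Band G ($919M), OrbitCom→Band C ($980M); total welfare W = $4126M.
AzureWave receives Band A at value $856M, so the others get W − 856 = $3270M.
Without AzureWave: best allocation of the remaining 4 bidders over all 5 bands is PeakComm→Band A ($920M), Meridian→Band D ($883M), NorthTel→Band G ($919M), OrbitCom→Band C ($980M), total $3702M.
VCG payment = (others' best without AzureWave) − (others' welfare with AzureWave) = 3702 − 3270 = $432M.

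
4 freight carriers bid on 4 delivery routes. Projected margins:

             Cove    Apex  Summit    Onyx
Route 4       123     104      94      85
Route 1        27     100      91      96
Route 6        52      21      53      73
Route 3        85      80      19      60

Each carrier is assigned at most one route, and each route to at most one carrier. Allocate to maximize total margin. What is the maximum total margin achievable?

This is a one-to-one assignment (maximum-weight bipartite matching).
Optimal: Cove→Route 4 ($123k), Apex→Route 3 ($80k), Summit→Route 1 ($91k), Onyx→Route 6 ($73k) — total 123+80+91+73 = $367k.
Row-greedy (each carrier in turn takes its best remaining route) gives $336k, worse by 31.
Next-best assignment: Cove→Route 3, Apex→Route 4, Summit→Route 1, Onyx→Route 6 = $353k.
No other one-to-one assignment exceeds $367k.

Max total: $367k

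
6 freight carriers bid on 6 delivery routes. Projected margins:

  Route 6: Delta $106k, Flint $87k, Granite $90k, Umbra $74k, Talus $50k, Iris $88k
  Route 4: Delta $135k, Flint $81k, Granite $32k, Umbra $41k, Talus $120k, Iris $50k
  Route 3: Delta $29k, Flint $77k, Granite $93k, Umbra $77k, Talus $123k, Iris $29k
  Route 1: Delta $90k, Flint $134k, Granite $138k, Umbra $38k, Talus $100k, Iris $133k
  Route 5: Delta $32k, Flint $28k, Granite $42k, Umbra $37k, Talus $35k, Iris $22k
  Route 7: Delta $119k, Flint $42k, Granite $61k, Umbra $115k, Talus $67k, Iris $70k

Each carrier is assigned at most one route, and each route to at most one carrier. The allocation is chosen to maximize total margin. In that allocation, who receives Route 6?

Optimal: Delta→Route 4 ($135k), Flint→Route 1 ($134k), Granite→Route 5 ($42k), Umbra→Route 7 ($115k), Talus→Route 3 ($123k), Iris→Route 6 ($88k) — total 135+134+42+115+123+88 = $637k.
Column-greedy (each route in turn goes to its best remaining carrier) gives $560k, worse by 77.
Next-best assignment: Delta→Route 4, Flint→Route 6, Granite→Route 5, Umbra→Route 7, Talus→Route 3, Iris→Route 1 = $635k.
Checked against all permutations: $637k is optimal.
Iris's own top route is Route 1 ($133k), but forcing Iris→Route 1 and reassigning the rest optimally gives only $635k — worse by 2.

Iris receives Route 6.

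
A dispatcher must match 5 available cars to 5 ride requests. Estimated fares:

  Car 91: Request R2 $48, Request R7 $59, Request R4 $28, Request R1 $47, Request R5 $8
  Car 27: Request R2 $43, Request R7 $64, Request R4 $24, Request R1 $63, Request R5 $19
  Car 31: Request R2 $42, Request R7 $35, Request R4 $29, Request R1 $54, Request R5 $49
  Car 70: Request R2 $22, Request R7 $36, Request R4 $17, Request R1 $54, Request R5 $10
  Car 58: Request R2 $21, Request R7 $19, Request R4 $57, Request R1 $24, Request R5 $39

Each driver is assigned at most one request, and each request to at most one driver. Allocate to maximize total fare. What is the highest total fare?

This is the linear assignment problem.
Optimal: Car 91→Request R2 ($48), Car 27→Request R7 ($64), Car 31→Request R5 ($49), Car 70→Request R1 ($54), Car 58→Request R4 ($57) — total 48+64+49+54+57 = $272.
Max-entry greedy (repeatedly take the single best remaining cell) gives $233, worse by 39.

Maximum total: $272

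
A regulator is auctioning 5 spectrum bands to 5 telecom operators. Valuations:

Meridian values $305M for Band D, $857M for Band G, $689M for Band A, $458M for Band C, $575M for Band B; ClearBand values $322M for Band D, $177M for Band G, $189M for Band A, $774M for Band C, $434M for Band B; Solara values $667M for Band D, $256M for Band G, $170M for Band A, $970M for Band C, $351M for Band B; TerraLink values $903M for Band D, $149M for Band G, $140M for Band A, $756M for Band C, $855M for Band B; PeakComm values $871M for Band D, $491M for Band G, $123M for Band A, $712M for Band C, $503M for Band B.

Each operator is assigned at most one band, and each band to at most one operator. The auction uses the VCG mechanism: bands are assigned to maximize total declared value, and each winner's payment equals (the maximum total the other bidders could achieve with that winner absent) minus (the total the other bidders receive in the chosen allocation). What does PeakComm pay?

PeakComm pays $293M.

Efficient allocation: Meridian→Band G ($857M), ClearBand→Band A ($189M), Solara→Band C ($970M), TerraLink→Band B ($855M), PeakComm→Band D ($871M); total welfare W = $3742M.
PeakComm receives Band D at value $871M, so the others get W − 871 = $2871M.
Without PeakComm: best allocation of the remaining 4 bidders over all 5 bands is Meridian→Band G ($857M), ClearBand→Band B ($434M), Solara→Band C ($970M), TerraLink→Band D ($903M), total $3164M.
VCG payment = (others' best without PeakComm) − (others' welfare with PeakComm) = 3164 − 2871 = $293M.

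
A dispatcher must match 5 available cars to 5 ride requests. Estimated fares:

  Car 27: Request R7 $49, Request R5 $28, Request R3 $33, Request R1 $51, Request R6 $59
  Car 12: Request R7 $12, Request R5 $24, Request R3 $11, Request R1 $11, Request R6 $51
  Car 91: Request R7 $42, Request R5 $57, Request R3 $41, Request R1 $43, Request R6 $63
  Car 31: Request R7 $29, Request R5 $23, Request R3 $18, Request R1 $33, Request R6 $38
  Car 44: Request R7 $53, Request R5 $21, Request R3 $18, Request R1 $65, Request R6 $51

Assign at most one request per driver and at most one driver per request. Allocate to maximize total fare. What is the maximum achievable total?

Optimal: Car 27→Request R7 ($49), Car 12→Request R6 ($51), Car 91→Request R5 ($57), Car 31→Request R3 ($18), Car 44→Request R1 ($65) — total 49+51+57+18+65 = $240.
Max-entry greedy (repeatedly take the single best remaining cell) gives $219, worse by 21.

Max total: $240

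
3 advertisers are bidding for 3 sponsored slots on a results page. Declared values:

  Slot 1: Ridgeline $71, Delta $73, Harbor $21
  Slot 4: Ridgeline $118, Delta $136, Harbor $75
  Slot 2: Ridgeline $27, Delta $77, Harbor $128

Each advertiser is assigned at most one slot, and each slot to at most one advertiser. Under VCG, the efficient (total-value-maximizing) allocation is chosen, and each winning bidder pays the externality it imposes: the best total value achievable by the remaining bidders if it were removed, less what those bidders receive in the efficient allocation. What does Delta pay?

Delta pays $47.

Efficient allocation: Ridgeline→Slot 1 ($71), Delta→Slot 4 ($136), Harbor→Slot 2 ($128); total welfare W = $335.
Delta receives Slot 4 at value $136, so the others get W − 136 = $199.
Without Delta: best allocation of the remaining 2 bidders over all 3 slots is Ridgeline→Slot 4 ($118), Harbor→Slot 2 ($128), total $246.
VCG payment = (others' best without Delta) − (others' welfare with Delta) = 246 − 199 = $47.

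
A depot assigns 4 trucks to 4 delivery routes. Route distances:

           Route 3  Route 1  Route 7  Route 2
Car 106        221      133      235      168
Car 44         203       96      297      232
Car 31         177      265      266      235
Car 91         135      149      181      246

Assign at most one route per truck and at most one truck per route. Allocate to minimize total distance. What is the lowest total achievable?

Treat this as an assignment problem: match each truck to one route.
Optimal: Car 106→Route 2 (168 km), Car 44→Route 1 (96 km), Car 31→Route 3 (177 km), Car 91→Route 7 (181 km) — total 168+96+177+181 = 622 km.
Row-greedy (each truck in turn takes its cheapest remaining route) gives 752 km, worse by 130.
Next-best assignment: Car 106→Route 2, Car 44→Route 1, Car 31→Route 7, Car 91→Route 3 = 665 km.
Swapping Car 31↔Car 106 (Car 31→Route 2 235 km, Car 106→Route 3 221 km) adds 111.
Checked against all permutations: 622 km is optimal.

Minimum total: 622 km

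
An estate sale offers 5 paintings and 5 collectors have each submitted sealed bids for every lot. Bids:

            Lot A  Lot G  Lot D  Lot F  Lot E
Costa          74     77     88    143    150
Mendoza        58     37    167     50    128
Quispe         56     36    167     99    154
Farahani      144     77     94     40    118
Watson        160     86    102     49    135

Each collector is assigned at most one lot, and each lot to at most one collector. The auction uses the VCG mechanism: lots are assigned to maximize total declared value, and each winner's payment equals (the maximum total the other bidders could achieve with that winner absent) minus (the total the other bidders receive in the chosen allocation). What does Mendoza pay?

Mendoza pays $55.

Efficient allocation: Costa→Lot F ($143), Mendoza→Lot D ($167), Quispe→Lot E ($154), Farahani→Lot G ($77), Watson→Lot A ($160); total welfare W = $701.
Mendoza receives Lot D at value $167, so the others get W − 167 = $534.
Without Mendoza: best allocation of the remaining 4 bidders over all 5 lots is Costa→Lot F ($143), Quispe→Lot D ($167), Farahani→Lot A ($144), Watson→Lot E ($135), total $589.
VCG payment = (others' best without Mendoza) − (others' welfare with Mendoza) = 589 − 534 = $55.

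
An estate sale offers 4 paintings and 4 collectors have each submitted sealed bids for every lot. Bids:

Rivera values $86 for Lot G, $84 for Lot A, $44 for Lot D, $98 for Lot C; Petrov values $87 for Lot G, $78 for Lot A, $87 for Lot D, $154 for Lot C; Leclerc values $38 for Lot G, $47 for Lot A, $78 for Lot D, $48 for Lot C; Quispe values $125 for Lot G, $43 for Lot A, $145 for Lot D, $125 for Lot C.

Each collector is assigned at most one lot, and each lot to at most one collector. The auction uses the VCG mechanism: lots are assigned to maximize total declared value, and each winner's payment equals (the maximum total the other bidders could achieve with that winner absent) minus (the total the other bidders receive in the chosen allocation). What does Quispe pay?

Efficient allocation: Rivera→Lot A ($84), Petrov→Lot C ($154), Leclerc→Lot D ($78), Quispe→Lot G ($125); total welfare W = $441.
Quispe receives Lot G at value $125, so the others get W − 125 = $316.
Without Quispe: best allocation of the remaining 3 bidders over all 4 lots is Rivera→Lot G ($86), Petrov→Lot C ($154), Leclerc→Lot D ($78), total $318.
VCG payment = (others' best without Quispe) − (others' welfare with Quispe) = 318 − 316 = $2.

Quispe pays $2.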